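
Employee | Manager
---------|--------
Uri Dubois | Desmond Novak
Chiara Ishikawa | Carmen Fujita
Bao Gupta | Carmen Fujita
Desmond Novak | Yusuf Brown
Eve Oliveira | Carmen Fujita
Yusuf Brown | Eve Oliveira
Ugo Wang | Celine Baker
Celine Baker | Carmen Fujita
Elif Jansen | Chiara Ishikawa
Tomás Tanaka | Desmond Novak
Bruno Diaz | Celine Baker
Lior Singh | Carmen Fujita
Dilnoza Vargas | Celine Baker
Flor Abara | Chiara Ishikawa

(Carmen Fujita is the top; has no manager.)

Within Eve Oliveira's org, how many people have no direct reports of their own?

2

The people in Eve Oliveira's organization with no one reporting to them are Uri Dubois, Tomás Tanaka. That is 2.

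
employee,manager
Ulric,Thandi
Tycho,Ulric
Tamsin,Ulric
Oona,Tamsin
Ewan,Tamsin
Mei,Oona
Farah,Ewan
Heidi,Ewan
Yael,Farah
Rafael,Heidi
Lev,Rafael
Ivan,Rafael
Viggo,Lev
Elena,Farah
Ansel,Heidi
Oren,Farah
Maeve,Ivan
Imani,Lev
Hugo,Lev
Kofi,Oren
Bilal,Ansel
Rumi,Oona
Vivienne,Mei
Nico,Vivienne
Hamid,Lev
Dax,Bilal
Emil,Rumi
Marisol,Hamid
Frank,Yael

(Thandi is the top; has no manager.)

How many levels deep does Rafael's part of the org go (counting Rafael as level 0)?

3

The longest chain under Rafael runs Rafael → Lev → Hamid → Marisol, which is 3 levels below Rafael.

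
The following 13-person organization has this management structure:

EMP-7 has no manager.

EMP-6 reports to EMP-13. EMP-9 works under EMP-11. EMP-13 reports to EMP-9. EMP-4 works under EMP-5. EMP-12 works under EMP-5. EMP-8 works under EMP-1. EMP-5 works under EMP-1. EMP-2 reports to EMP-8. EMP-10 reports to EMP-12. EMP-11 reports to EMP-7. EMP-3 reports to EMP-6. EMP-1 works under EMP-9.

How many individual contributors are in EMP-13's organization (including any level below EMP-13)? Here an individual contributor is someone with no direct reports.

1

The only person in EMP-13's organization with no one reporting to them is EMP-3. That is 1.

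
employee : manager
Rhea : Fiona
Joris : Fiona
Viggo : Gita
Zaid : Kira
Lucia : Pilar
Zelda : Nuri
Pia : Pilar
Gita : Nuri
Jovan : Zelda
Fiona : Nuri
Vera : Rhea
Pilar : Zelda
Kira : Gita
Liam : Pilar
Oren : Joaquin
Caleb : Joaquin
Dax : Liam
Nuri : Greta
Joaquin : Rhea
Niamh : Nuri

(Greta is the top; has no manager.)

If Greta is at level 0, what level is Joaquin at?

4

Chain from Joaquin up to Greta: Joaquin → Rhea → Fiona → Nuri → Greta. That is 4 steps up, so Joaquin is 4 levels below Greta.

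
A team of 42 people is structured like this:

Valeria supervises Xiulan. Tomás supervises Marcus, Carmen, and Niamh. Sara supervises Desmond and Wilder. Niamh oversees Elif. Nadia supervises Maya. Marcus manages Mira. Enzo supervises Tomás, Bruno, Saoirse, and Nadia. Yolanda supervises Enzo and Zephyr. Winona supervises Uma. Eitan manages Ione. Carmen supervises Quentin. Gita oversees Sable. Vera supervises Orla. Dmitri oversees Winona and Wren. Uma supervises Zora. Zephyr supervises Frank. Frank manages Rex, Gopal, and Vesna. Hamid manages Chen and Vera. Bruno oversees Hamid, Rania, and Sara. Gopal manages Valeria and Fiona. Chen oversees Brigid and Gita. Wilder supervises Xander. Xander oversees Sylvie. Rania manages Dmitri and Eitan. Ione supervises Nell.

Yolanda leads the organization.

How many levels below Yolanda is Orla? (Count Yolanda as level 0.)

5

Chain from Orla up to Yolanda: Orla → Vera → Hamid → Bruno → Enzo → Yolanda. That is 5 steps up, so Orla is 5 levels below Yolanda.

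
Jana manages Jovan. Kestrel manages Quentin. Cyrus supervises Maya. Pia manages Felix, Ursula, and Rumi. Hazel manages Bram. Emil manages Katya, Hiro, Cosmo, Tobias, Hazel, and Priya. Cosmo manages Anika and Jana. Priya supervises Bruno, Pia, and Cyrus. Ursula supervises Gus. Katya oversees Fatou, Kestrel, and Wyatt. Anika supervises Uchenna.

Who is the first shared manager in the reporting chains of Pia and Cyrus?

Priya

Pia's chain of managers is Priya, Emil. Cyrus's chain of managers is Priya, Emil. The first manager that appears in both chains is Priya.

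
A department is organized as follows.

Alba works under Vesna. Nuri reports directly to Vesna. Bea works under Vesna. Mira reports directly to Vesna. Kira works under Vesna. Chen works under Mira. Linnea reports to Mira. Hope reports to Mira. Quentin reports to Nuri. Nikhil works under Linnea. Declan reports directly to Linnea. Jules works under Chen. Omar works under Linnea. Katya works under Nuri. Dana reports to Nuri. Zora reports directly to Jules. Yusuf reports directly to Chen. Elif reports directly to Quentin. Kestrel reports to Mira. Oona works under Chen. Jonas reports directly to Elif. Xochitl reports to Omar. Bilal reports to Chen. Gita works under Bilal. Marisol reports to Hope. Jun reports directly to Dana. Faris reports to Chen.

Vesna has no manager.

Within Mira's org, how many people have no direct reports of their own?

10

The people in Mira's organization with no one reporting to them are Kestrel, Marisol, Xochitl, Declan, Nikhil, Faris, Gita, Oona, Yusuf, Zora. That is 10.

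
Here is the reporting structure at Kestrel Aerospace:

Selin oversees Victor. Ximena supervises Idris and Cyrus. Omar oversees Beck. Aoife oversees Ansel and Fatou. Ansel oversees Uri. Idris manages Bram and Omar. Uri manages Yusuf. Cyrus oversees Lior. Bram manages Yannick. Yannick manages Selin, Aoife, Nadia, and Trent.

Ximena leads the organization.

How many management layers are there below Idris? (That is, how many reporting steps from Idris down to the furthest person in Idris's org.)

The longest chain under Idris runs Idris → Bram → Yannick → Aoife → Ansel → Uri → Yusuf, which is 6 levels below Idris.

6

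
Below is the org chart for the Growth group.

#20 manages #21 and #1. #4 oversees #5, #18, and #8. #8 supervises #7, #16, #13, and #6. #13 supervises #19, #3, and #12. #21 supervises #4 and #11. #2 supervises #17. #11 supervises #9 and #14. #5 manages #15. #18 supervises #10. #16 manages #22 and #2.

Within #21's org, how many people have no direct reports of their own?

The people in #21's organization with no one reporting to them are #14, #9, #15, #10, #6, #12, #3, #19, #17, #22, #7. That is 11.

11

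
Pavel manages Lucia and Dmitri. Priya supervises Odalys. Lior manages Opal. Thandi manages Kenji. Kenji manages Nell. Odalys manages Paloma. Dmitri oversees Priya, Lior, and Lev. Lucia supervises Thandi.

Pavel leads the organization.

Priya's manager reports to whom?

Priya reports to Dmitri, and Dmitri reports to Pavel. So Priya's skip-level manager is Pavel.

Pavel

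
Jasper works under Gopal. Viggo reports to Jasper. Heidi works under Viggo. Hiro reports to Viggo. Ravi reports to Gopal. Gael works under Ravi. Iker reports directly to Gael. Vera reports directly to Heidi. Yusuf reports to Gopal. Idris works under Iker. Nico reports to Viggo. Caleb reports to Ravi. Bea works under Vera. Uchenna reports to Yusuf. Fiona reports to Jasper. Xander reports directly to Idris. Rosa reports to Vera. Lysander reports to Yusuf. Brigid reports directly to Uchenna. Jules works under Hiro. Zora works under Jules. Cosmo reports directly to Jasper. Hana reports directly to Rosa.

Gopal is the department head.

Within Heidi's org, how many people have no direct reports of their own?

2

The people in Heidi's organization with no one reporting to them are Hana, Bea. That is 2.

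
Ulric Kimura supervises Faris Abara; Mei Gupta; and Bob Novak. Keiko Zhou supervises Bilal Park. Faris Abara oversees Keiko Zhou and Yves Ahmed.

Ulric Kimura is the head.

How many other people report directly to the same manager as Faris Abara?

2

Faris Abara reports to Ulric Kimura. Ulric Kimura's other direct reports are Mei Gupta, Bob Novak — 2 peers.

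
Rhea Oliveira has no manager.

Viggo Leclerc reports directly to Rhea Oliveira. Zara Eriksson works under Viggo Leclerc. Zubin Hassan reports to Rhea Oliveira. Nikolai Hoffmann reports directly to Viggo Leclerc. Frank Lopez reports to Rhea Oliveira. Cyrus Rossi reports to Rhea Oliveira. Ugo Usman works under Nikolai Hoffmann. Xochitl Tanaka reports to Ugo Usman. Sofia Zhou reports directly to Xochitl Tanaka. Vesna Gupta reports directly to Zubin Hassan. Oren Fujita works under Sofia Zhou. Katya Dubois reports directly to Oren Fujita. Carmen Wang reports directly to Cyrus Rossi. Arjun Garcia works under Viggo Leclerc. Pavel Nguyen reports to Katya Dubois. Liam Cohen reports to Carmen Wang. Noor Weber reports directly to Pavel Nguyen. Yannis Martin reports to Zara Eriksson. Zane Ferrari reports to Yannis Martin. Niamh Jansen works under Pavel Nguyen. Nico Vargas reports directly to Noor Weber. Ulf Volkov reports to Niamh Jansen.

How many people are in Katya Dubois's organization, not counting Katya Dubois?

5

Katya Dubois directly manages Pavel Nguyen. Under Pavel Nguyen: Niamh Jansen, Ulf Volkov, Noor Weber, Nico Vargas (4). That's 5 in total.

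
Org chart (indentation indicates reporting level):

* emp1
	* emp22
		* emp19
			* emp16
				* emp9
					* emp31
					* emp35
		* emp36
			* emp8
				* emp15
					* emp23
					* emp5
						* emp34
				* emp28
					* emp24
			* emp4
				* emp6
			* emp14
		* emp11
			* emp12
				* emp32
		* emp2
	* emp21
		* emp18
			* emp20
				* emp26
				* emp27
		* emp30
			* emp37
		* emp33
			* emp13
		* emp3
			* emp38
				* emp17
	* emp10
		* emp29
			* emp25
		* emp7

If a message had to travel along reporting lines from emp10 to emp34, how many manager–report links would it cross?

7

emp10 is 1 level below emp1, and emp34 is 6 levels below emp1 (their lowest common manager). The shortest path runs up from emp10 to emp1 and back down to emp34: 1 + 6 = 7 links.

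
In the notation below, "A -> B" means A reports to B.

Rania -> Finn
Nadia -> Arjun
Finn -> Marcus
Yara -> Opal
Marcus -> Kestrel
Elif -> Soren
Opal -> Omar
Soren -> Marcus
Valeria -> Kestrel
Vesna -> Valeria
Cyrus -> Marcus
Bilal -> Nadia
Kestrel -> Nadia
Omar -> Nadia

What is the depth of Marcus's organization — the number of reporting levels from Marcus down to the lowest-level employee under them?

2

The longest chain under Marcus runs Marcus → Soren → Elif, which is 2 levels below Marcus.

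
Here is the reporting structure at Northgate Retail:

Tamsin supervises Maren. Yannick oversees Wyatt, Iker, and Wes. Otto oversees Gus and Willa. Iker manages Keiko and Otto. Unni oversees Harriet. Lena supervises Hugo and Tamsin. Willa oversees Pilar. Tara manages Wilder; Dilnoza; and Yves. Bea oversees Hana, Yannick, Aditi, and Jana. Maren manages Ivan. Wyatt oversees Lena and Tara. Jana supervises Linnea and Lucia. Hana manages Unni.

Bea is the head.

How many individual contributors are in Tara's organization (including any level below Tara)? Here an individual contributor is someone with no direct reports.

The people in Tara's organization with no one reporting to them are Wilder, Dilnoza, Yves. That is 3.

3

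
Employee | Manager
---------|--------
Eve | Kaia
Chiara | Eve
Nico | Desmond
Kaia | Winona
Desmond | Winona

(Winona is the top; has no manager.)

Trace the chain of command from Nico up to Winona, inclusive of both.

Nico reports to Desmond. Desmond reports to Winona. Winona is at the top.

Nico -> Desmond -> Winona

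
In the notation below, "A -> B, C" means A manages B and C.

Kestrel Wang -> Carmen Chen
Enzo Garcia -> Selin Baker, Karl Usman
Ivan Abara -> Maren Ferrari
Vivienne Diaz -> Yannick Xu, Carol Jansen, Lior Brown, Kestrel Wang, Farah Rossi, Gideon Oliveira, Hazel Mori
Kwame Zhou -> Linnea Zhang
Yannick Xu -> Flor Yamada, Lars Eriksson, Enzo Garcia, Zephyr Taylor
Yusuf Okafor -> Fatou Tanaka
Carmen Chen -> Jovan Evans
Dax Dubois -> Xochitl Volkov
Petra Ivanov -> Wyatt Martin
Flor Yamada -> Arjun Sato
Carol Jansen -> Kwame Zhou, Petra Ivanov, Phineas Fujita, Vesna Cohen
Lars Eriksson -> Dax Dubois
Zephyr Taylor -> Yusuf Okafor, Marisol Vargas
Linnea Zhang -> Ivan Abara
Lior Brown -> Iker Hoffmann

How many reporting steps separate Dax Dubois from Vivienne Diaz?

Chain from Dax Dubois up to Vivienne Diaz: Dax Dubois → Lars Eriksson → Yannick Xu → Vivienne Diaz. That is 3 steps up, so Dax Dubois is 3 levels below Vivienne Diaz.

3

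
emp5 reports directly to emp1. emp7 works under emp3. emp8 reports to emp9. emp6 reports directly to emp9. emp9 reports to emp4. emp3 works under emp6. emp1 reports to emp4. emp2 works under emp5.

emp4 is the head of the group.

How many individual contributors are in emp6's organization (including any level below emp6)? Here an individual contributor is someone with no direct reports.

1

The only person in emp6's organization with no one reporting to them is emp7. That is 1.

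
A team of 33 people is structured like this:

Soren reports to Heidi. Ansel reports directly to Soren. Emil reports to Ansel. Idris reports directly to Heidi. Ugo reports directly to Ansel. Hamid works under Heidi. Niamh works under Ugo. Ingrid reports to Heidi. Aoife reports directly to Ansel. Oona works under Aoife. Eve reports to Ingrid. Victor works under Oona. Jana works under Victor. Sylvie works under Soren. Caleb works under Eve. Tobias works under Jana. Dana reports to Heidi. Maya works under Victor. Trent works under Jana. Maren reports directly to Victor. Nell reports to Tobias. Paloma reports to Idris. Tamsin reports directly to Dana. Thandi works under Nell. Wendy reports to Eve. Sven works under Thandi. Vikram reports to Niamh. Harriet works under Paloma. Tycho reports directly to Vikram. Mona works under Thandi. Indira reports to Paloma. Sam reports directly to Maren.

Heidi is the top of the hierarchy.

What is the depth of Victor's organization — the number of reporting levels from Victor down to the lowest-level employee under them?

5

The longest chain under Victor runs Victor → Jana → Tobias → Nell → Thandi → Mona, which is 5 levels below Victor.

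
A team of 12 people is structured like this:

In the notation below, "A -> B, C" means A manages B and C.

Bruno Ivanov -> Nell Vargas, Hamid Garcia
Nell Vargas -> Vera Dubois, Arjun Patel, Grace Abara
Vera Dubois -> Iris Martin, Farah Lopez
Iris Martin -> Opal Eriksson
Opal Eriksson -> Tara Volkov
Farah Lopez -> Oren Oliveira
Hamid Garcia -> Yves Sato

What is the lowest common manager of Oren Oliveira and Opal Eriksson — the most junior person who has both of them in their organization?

Oren Oliveira's chain of managers is Farah Lopez, Vera Dubois, Nell Vargas, Bruno Ivanov. Opal Eriksson's chain of managers is Iris Martin, Vera Dubois, Nell Vargas, Bruno Ivanov. The first manager that appears in both chains is Vera Dubois.

Vera Dubois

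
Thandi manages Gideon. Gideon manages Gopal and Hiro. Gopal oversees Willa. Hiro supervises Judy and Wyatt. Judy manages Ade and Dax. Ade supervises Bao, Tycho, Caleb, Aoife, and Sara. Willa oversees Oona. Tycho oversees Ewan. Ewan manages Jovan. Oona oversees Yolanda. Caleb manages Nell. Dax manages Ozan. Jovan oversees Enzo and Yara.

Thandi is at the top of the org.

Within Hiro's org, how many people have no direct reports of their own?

The people in Hiro's organization with no one reporting to them are Wyatt, Ozan, Sara, Aoife, Nell, Yara, Enzo, Bao. That is 8.

8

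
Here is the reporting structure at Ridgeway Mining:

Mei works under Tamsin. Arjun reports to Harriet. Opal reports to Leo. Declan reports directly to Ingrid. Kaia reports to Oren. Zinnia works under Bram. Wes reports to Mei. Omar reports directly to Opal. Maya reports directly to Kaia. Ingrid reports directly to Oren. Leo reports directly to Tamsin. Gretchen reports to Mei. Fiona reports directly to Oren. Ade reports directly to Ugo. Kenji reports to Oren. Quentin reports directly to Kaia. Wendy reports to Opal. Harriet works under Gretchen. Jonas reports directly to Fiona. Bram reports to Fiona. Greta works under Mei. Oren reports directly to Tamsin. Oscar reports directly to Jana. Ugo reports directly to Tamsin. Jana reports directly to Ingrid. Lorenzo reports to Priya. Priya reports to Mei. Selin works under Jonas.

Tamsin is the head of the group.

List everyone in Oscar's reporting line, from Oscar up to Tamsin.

Oscar reports to Jana. Jana reports to Ingrid. Ingrid reports to Oren. Oren reports to Tamsin. Tamsin is at the top.

Oscar -> Jana -> Ingrid -> Oren -> Tamsin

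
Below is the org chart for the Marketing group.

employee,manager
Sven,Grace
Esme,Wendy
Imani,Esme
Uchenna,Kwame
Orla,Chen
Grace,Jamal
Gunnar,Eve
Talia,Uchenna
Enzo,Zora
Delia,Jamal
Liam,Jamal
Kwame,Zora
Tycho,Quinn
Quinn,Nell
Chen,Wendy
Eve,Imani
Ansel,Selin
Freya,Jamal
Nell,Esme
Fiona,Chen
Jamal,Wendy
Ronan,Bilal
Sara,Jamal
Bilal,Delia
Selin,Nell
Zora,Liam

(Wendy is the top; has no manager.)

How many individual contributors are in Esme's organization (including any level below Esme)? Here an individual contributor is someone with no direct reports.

The people in Esme's organization with no one reporting to them are Tycho, Ansel, Gunnar. That is 3.

3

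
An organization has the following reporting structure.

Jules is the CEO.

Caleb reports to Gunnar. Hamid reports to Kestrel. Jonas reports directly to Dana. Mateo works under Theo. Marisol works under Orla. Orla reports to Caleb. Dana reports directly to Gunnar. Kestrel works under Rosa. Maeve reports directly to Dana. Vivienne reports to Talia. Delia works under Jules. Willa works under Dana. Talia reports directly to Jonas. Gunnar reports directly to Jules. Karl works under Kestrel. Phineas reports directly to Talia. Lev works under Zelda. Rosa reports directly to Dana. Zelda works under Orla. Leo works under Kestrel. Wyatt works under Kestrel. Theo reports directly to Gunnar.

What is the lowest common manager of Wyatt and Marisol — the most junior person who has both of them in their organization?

Wyatt's chain of managers is Kestrel, Rosa, Dana, Gunnar, Jules. Marisol's chain of managers is Orla, Caleb, Gunnar, Jules. The first manager that appears in both chains is Gunnar.

Gunnar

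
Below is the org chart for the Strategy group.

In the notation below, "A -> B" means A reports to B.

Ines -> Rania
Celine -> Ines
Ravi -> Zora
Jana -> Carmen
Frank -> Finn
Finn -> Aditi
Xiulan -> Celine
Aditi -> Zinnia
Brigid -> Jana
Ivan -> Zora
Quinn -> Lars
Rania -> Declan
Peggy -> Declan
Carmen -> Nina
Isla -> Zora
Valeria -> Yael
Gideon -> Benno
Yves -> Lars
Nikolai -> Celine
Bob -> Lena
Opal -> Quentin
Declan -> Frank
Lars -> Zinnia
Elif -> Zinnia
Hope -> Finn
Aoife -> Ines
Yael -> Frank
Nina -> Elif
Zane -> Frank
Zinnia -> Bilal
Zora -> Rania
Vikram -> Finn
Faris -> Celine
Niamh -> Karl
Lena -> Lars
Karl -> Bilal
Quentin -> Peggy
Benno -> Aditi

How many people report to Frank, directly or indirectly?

18

Frank directly manages Yael, Declan, Zane. Under Yael: Valeria (1). Under Declan: Peggy, Quentin, Opal, Rania, Ines, Aoife, Celine, Faris, Xiulan, Nikolai, Zora, Isla, Ivan, Ravi (14). Zane has no reports. So Frank's organization is 3 direct reports plus everyone under them: 2 + 15 + 1 = 18.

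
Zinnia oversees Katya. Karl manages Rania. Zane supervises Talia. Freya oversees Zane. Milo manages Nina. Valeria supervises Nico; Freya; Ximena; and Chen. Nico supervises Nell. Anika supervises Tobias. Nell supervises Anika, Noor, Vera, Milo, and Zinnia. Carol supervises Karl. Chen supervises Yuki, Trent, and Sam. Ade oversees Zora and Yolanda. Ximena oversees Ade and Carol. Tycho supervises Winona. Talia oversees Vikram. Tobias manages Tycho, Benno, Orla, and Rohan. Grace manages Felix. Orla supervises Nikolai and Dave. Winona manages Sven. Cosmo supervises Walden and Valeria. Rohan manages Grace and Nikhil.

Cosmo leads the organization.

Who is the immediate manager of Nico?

Valeria

Nico reports directly to Valeria.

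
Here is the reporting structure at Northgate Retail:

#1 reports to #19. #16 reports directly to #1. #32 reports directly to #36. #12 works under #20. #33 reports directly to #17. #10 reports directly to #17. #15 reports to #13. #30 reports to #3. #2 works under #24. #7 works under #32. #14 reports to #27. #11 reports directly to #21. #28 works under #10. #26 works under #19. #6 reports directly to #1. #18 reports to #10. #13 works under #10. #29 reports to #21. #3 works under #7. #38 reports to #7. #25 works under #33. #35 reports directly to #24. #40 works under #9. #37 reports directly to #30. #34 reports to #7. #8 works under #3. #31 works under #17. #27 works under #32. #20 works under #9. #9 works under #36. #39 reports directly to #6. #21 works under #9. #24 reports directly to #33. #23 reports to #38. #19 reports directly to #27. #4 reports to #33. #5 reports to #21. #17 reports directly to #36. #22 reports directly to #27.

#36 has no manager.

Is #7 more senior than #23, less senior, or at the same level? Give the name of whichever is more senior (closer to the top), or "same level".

#7 is 2 levels below #36; #23 is 4. #7 is higher.

#7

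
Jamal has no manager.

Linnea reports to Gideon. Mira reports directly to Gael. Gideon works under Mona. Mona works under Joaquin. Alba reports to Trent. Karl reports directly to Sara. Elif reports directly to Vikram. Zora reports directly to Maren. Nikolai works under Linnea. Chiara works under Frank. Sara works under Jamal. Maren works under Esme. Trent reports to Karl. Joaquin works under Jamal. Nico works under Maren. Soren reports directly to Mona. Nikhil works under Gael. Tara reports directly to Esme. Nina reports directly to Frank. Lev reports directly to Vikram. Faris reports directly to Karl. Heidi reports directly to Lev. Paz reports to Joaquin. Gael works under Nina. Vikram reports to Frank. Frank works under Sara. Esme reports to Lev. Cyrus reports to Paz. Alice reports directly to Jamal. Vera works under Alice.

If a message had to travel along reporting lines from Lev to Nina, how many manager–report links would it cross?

3

Lev is 2 levels below Frank, and Nina is 1 level below Frank (their lowest common manager). The shortest path runs up from Lev to Frank and back down to Nina: 2 + 1 = 3 links.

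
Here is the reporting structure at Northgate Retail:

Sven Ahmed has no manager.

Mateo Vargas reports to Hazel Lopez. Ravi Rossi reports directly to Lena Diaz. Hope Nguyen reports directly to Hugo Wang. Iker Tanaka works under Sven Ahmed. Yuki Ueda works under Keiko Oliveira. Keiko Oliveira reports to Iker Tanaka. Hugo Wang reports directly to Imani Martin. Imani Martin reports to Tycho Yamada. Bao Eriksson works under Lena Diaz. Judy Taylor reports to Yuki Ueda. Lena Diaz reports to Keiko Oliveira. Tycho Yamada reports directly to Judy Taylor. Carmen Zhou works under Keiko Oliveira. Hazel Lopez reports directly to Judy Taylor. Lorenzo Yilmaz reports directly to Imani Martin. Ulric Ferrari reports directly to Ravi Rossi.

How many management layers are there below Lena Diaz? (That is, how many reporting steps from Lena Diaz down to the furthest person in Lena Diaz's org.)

The longest chain under Lena Diaz runs Lena Diaz → Ravi Rossi → Ulric Ferrari, which is 2 levels below Lena Diaz.

2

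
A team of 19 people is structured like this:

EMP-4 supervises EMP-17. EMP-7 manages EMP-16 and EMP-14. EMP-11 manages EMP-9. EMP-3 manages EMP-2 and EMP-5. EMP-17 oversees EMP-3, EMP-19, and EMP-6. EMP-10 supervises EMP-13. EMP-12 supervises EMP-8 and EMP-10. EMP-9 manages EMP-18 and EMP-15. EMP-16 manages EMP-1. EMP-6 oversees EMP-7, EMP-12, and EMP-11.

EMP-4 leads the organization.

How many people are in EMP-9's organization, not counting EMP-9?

EMP-9 directly manages EMP-18, EMP-15. EMP-18 has no reports. EMP-15 has no reports. So EMP-9's organization is 2 direct reports plus everyone under them: 1 + 1 = 2.

2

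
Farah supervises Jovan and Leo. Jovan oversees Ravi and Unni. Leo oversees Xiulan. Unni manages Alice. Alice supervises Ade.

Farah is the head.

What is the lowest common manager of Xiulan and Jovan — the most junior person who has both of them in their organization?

Xiulan's chain of managers is Leo, Farah. Jovan's chain of managers is Farah. The first manager that appears in both chains is Farah.

Farah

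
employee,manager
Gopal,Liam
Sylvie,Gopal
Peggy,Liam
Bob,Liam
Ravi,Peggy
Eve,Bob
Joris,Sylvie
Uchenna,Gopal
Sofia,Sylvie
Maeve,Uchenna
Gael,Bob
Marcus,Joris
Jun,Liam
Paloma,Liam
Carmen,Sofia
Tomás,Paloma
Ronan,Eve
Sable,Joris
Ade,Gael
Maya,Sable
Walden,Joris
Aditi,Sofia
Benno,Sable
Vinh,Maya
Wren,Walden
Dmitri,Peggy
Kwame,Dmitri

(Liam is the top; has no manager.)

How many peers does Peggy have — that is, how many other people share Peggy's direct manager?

4

Peggy reports to Liam. Liam's other direct reports are Gopal, Bob, Jun, Paloma — 4 peers.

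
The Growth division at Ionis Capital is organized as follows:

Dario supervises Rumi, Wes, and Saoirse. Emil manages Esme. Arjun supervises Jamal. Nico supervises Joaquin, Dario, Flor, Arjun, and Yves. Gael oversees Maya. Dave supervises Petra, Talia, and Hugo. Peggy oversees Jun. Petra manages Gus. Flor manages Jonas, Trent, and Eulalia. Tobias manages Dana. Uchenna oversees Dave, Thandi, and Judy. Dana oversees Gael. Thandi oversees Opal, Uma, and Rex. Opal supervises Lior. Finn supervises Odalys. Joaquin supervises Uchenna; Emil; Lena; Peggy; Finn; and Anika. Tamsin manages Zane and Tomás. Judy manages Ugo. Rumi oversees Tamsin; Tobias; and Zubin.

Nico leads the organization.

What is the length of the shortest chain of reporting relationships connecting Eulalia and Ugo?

Eulalia is 2 levels below Nico, and Ugo is 4 levels below Nico (their lowest common manager). The shortest path runs up from Eulalia to Nico and back down to Ugo: 2 + 4 = 6 links.

6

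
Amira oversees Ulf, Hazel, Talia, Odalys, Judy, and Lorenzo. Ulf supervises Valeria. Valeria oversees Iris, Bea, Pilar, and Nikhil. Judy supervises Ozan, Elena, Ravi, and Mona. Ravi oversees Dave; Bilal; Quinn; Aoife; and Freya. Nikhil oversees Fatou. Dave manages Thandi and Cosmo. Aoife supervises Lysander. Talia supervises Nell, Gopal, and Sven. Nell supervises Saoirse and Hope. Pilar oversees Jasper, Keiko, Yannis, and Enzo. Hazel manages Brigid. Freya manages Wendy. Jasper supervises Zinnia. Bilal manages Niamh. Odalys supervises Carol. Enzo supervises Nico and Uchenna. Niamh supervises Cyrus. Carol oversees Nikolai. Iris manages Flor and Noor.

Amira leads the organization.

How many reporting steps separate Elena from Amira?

Chain from Elena up to Amira: Elena → Judy → Amira. That is 2 steps up, so Elena is 2 levels below Amira.

2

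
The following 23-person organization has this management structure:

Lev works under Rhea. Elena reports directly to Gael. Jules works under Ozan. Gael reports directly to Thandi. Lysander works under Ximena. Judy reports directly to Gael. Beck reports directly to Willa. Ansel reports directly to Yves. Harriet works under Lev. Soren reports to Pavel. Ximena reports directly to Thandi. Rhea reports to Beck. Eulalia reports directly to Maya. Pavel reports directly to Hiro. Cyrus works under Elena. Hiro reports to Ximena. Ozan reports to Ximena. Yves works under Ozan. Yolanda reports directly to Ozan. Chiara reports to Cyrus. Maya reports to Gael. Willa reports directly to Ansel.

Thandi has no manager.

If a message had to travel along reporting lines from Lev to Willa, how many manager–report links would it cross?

Lev is in Willa's organization: the chain from Lev up to Willa is Lev → Rhea → Beck → Willa, which is 3 links.

3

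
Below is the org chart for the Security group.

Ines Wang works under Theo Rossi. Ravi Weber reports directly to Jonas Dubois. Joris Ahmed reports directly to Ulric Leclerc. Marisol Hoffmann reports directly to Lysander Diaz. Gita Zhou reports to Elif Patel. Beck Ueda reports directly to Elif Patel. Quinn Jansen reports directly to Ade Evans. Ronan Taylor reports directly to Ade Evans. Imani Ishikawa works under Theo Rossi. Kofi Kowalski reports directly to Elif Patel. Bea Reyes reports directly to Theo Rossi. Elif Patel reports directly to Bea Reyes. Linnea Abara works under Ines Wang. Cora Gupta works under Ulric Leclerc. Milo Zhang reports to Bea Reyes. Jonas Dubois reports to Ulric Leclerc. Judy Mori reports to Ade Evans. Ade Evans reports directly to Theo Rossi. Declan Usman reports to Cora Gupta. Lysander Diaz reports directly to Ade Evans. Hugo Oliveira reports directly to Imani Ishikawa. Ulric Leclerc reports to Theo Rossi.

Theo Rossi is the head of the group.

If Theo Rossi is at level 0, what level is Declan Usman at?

Chain from Declan Usman up to Theo Rossi: Declan Usman → Cora Gupta → Ulric Leclerc → Theo Rossi. That is 3 steps up, so Declan Usman is 3 levels below Theo Rossi.

3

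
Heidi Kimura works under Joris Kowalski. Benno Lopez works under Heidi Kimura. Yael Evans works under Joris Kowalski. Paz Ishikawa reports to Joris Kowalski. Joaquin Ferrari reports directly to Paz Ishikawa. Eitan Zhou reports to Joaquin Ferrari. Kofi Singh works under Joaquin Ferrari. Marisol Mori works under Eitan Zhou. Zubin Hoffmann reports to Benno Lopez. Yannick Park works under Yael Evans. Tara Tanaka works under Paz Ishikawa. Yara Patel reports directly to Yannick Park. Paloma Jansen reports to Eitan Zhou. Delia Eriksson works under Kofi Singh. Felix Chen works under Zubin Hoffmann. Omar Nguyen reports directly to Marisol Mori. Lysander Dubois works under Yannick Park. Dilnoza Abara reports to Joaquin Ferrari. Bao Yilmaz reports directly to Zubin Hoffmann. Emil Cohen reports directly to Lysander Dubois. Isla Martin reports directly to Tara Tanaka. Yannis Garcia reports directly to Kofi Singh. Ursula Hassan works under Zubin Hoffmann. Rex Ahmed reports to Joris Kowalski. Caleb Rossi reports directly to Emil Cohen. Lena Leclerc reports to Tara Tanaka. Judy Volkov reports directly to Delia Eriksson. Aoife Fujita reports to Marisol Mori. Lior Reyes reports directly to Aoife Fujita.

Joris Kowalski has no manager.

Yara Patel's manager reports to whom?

Yara Patel reports to Yannick Park, and Yannick Park reports to Yael Evans. So Yara Patel's skip-level manager is Yael Evans.

Yael Evans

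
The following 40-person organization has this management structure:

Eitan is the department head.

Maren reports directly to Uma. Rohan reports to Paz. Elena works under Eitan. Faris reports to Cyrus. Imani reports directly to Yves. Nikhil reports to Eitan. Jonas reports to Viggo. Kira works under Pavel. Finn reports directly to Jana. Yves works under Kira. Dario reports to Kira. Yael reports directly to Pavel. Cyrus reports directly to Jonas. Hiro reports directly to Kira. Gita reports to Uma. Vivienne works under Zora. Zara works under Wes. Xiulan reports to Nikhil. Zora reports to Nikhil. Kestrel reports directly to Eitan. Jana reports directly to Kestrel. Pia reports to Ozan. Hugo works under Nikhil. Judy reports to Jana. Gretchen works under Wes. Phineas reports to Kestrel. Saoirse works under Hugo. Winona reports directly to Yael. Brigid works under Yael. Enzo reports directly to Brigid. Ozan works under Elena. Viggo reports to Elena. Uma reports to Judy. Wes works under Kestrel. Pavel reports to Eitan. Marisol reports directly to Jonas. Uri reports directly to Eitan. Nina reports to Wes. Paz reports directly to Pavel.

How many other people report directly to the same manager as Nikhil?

Nikhil reports to Eitan. Eitan's other direct reports are Elena, Kestrel, Uri, Pavel — 4 peers.

4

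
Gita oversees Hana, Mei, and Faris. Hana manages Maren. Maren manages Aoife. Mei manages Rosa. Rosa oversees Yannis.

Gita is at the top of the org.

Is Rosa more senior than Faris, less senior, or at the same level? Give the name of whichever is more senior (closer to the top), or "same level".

Rosa is 2 levels below Gita; Faris is 1. Faris is higher.

Faris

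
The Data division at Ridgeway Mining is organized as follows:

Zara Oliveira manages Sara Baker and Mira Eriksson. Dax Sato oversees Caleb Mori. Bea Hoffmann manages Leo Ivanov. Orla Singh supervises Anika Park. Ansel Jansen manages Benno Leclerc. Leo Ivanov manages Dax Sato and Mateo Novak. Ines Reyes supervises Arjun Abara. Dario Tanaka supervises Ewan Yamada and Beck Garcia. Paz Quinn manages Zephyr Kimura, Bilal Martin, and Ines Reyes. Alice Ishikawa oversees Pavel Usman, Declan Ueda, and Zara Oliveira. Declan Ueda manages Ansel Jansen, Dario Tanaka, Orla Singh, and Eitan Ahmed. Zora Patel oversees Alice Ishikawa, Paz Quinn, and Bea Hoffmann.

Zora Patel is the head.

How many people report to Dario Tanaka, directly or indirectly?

Dario Tanaka directly manages Beck Garcia, Ewan Yamada. Beck Garcia has no reports. Ewan Yamada has no reports. So Dario Tanaka's organization is 2 direct reports plus everyone under them: 1 + 1 = 2.

2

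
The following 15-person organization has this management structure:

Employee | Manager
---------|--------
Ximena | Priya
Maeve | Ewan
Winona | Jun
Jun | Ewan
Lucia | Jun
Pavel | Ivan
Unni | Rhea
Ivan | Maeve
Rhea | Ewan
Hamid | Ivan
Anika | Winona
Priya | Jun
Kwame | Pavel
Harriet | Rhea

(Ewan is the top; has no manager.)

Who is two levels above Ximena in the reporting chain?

Jun

Ximena reports to Priya, and Priya reports to Jun. So Ximena's skip-level manager is Jun.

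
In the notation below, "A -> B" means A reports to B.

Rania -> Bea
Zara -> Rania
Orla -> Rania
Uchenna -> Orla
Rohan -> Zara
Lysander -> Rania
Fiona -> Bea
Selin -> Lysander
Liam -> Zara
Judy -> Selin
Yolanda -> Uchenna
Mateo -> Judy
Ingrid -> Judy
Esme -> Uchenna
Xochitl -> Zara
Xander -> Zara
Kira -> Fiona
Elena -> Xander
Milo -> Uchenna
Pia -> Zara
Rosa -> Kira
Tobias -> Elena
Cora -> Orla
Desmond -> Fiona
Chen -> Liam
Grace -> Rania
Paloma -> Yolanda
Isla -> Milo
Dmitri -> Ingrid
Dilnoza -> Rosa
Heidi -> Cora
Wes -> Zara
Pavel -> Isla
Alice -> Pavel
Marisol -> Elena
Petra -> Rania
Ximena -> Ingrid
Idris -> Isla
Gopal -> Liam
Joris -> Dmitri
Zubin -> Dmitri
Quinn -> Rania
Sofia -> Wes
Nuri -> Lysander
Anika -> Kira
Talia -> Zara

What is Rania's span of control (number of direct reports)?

Rania directly manages Zara, Orla, Lysander, Grace, Petra, Quinn. That is 6 direct reports.

6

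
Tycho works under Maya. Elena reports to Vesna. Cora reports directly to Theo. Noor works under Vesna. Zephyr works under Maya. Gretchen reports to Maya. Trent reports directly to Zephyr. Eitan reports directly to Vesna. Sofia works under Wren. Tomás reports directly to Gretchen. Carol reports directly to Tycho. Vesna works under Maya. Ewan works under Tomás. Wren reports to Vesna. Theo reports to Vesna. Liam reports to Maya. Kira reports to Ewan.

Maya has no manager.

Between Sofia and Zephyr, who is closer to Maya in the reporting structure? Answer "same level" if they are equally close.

Sofia is 3 levels below Maya; Zephyr is 1. Zephyr is higher.

Zephyr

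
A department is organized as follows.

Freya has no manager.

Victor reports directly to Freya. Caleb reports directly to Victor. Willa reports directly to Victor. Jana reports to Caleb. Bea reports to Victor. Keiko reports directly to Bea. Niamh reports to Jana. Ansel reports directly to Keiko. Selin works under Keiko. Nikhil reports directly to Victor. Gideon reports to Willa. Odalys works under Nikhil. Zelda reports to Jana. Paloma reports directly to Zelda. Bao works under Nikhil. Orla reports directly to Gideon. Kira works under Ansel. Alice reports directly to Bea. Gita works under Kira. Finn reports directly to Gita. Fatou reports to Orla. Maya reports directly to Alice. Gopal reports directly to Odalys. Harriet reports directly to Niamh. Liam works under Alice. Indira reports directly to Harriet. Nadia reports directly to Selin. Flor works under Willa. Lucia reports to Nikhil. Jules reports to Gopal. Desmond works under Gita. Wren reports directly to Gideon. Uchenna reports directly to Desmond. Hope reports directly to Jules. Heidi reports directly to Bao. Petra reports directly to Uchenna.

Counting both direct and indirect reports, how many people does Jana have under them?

5

Jana directly manages Niamh, Zelda. Under Niamh: Harriet, Indira (2). Under Zelda: Paloma (1). So Jana's organization is 2 direct reports plus everyone under them: 3 + 2 = 5.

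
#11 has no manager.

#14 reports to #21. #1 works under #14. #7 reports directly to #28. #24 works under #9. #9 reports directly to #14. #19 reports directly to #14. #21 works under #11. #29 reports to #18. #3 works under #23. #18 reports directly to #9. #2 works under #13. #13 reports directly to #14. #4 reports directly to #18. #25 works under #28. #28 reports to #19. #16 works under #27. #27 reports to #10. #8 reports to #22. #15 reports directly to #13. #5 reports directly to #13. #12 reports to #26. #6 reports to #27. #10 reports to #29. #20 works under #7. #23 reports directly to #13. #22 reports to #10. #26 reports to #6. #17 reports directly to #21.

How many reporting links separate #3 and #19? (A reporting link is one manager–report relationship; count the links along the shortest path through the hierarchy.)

4

#3 is 3 levels below #14, and #19 is 1 level below #14 (their lowest common manager). The shortest path runs up from #3 to #14 and back down to #19: 3 + 1 = 4 links.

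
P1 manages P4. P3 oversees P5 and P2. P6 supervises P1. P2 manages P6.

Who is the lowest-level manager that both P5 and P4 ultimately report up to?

P5's chain of managers is P3. P4's chain of managers is P1, P6, P2, P3. The first manager that appears in both chains is P3.

P3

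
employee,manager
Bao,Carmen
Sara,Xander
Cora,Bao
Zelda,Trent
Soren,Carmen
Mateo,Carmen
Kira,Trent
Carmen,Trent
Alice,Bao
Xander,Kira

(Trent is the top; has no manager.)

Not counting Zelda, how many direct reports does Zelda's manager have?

Zelda reports to Trent. Trent's other direct reports are Carmen, Kira — 2 peers.

2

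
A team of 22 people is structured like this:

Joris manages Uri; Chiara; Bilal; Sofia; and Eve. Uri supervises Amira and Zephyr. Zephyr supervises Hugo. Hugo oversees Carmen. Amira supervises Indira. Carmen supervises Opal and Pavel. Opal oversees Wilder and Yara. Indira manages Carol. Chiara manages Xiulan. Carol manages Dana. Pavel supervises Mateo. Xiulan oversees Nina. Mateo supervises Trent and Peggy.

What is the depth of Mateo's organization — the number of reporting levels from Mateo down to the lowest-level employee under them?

The longest chain under Mateo runs Mateo → Peggy, which is 1 level below Mateo.

1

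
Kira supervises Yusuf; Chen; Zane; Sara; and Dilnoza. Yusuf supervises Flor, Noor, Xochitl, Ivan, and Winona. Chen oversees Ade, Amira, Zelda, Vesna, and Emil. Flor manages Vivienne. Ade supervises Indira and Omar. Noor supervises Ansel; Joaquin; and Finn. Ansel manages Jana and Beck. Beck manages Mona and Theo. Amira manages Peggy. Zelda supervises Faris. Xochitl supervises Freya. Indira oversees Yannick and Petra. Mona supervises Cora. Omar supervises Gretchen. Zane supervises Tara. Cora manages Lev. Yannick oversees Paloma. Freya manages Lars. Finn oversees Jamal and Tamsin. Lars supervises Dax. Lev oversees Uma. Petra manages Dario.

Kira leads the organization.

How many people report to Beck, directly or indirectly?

Beck directly manages Mona, Theo. Under Mona: Cora, Lev, Uma (3). Theo has no reports. So Beck's organization is 2 direct reports plus everyone under them: 4 + 1 = 5.

5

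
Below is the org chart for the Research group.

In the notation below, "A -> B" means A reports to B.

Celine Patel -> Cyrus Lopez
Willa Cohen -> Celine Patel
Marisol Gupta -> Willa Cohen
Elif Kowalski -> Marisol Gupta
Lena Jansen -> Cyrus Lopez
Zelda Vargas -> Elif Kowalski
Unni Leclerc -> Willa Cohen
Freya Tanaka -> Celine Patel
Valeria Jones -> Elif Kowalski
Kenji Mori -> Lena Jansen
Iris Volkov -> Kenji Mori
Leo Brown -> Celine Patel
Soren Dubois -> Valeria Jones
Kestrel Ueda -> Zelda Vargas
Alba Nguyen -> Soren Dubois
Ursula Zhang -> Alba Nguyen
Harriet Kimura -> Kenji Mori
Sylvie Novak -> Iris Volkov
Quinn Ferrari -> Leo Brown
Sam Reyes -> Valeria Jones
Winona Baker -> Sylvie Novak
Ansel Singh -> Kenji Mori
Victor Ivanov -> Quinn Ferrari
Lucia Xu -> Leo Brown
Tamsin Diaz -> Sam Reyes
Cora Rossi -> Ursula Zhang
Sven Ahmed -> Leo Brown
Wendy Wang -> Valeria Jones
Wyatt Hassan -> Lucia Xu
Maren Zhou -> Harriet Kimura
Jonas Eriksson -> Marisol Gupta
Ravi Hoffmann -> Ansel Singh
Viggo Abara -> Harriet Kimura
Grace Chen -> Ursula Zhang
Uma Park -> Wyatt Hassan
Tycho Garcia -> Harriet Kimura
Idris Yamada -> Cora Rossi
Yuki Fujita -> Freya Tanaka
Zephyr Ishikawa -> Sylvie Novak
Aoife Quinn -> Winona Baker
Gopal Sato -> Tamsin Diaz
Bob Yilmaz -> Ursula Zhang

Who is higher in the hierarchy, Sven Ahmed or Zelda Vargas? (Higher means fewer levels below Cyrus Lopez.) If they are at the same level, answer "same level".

Sven Ahmed is 3 levels below Cyrus Lopez; Zelda Vargas is 5. Sven Ahmed is higher.

Sven Ahmed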